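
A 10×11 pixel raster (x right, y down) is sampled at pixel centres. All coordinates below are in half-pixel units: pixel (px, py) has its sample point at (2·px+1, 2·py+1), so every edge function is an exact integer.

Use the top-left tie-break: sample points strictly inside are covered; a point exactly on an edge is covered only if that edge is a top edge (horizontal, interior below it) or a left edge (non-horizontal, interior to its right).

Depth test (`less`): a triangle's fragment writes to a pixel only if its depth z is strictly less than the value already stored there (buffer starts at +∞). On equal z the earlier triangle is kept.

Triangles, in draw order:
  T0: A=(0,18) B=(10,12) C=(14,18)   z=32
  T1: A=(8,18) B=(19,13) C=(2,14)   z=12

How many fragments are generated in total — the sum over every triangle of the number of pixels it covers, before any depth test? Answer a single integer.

T0:
  2·area = 84
  edge (0, 18)→(10, 12): d=(10,-6) top-left  bias=+0
  edge (10, 12)→(14, 18): d=(4,6) right/bottom  bias=-1
  edge (14, 18)→(0, 18): d=(-14,0) right/bottom  bias=-1
    (7,4)@(15, 9): e=[0,-42,126] → ·  [on edge]
    (4,6)@(9, 13): e=[4,10,70] → █
    (5,6)@(11, 13): e=[16,-2,70] → ·
    (2,7)@(5, 15): e=[0,42,42] → █  [on edge]
    (3,7)@(7, 15): e=[12,30,42] → █
    (5,7)@(11, 15): e=[36,6,42] → █
    (6,7)@(13, 15): e=[48,-6,42] → ·
    (1,8)@(3, 17): e=[8,62,14] → █
    (6,8)@(13, 17): e=[68,2,14] → █
    (7,8)@(15, 17): e=[80,-10,14] → ·
    (1,9)@(3, 19): e=[28,70,-14] → ·
    (2,9)@(5, 19): e=[40,58,-14] → ·
  covered (11 px):
    · · · · · · · · · ·
    · · · · · · · · · ·
    · · · · · · · · · ·
    · · · · · · · · · ·
    · · · · · · · · · ·
    · · · · · · · · · ·
    · · · · █ · · · · ·
    · · █ █ █ █ · · · ·
    · █ █ █ █ █ █ · · ·
    · · · · · · · · · ·
    · · · · · · · · · ·
T1:
  2·area = 74  (B↔C swapped to make it positive)
  edge (8, 18)→(2, 14): d=(-6,-4) top-left  bias=+0
  edge (2, 14)→(19, 13): d=(17,-1) top-left  bias=+0
  edge (19, 13)→(8, 18): d=(-11,5) right/bottom  bias=-1
    (9,6)@(19, 13): e=[74,0,0] → ·  [on edge]
    (2,7)@(5, 15): e=[6,20,48] → █
    (3,7)@(7, 15): e=[14,22,38] → █
    (4,7)@(9, 15): e=[22,24,28] → █
    (5,7)@(11, 15): e=[30,26,18] → █
    (6,7)@(13, 15): e=[38,28,8] → █
    (7,7)@(15, 15): e=[46,30,-2] → ·
    (2,8)@(5, 17): e=[-6,54,26] → ·
    (3,8)@(7, 17): e=[2,56,16] → █
    (5,8)@(11, 17): e=[18,60,-4] → ·
    (6,8)@(13, 17): e=[26,62,-14] → ·
    (3,9)@(7, 19): e=[-10,90,-6] → ·
  covered (7 px):
    · · · · · · · · · ·
    · · · · · · · · · ·
    · · · · · · · · · ·
    · · · · · · · · · ·
    · · · · · · · · · ·
    · · · · · · · · · ·
    · · · · · · · · · ·
    · · █ █ █ █ █ · · ·
    · · · █ █ · · · · ·
    · · · · · · · · · ·
    · · · · · · · · · ·

Answer: 18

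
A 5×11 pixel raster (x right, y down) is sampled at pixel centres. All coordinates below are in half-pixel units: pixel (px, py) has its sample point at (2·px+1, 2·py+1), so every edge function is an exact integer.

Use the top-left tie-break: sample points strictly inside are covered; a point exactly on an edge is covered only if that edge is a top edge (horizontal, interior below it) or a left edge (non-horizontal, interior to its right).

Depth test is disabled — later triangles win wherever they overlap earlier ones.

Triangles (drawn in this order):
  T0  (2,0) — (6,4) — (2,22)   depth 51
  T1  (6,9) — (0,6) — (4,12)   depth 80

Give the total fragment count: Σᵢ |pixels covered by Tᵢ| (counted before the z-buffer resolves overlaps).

T0:
  2·area = 88
  edge (2, 0)→(6, 4): d=(4,4) right/bottom  bias=-1
  edge (6, 4)→(2, 22): d=(-4,18) right/bottom  bias=-1
  edge (2, 22)→(2, 0): d=(0,-22) top-left  bias=+0
    (1,0)@(3, 1): e=[0,66,22] → .  [on edge]
    (1,1)@(3, 3): e=[8,58,22] → X
    (2,1)@(5, 3): e=[0,22,66] → .  [on edge]
    (1,2)@(3, 5): e=[16,50,22] → X
    (2,2)@(5, 5): e=[8,14,66] → X
    (3,2)@(7, 5): e=[0,-22,110] → .  [on edge]
    (1,3)@(3, 7): e=[24,42,22] → X
    (3,3)@(7, 7): e=[8,-30,110] → .
    (4,3)@(9, 7): e=[0,-66,154] → .  [on edge]
    (1,4)@(3, 9): e=[32,34,22] → X
    (2,4)@(5, 9): e=[24,-2,66] → .
    (1,5)@(3, 11): e=[40,26,22] → X
  covered (10 px):
    . . . . .
    . X . . .
    . X X . .
    . X X . .
    . X . . .
    . X . . .
    . X . . .
    . X . . .
    . X . . .
    . . . . .
    . . . . .
T1:
  2·area = 24  (B↔C swapped to make it positive)
  edge (6, 9)→(4, 12): d=(-2,3) right/bottom  bias=-1
  edge (4, 12)→(0, 6): d=(-4,-6) top-left  bias=+0
  edge (0, 6)→(6, 9): d=(6,3) right/bottom  bias=-1
    (0,3)@(1, 7): e=[19,2,3] → X
    (1,3)@(3, 7): e=[13,14,-3] → .
    (0,4)@(1, 9): e=[15,-6,15] → .
    (1,4)@(3, 9): e=[9,6,9] → X
    (2,4)@(5, 9): e=[3,18,3] → X
    (3,4)@(7, 9): e=[-3,30,-3] → .
    (1,5)@(3, 11): e=[5,-2,21] → .
    (2,5)@(5, 11): e=[-1,10,15] → .
  covered (3 px):
    . . . . .
    . . . . .
    . . . . .
    X . . . .
    . X X . .
    . . . . .
    . . . . .
    . . . . .
    . . . . .
    . . . . .
    . . . . .

Result: 13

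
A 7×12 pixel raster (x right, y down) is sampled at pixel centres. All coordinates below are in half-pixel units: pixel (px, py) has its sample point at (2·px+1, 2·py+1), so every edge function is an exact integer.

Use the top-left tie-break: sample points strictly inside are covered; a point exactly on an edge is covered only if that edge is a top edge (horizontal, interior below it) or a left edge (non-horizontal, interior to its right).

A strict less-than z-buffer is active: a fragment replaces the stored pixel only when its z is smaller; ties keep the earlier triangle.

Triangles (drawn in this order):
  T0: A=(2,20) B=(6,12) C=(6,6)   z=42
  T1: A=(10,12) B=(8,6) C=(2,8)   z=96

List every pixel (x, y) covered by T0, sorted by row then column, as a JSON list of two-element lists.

T0:
  2·area = 24  (B↔C swapped to make it positive)
  edge (2, 20)→(6, 6): d=(4,-14) top-left  bias=+0
  edge (6, 6)→(6, 12): d=(0,6) right/bottom  bias=-1
  edge (6, 12)→(2, 20): d=(-4,8) right/bottom  bias=-1
    (2,5)@(5, 11): e=[6,6,12] → X
    (3,5)@(7, 11): e=[34,-6,-4] → .
    (2,6)@(5, 13): e=[14,6,4] → X
    (3,6)@(7, 13): e=[42,-6,-12] → .
    (2,7)@(5, 15): e=[22,6,-4] → .
    (1,8)@(3, 17): e=[2,18,4] → X
    (2,8)@(5, 17): e=[30,6,-12] → .
    (1,9)@(3, 19): e=[10,18,-4] → .
  covered (3 px):
    . . . . . . .
    . . . . . . .
    . . . . . . .
    . . . . . . .
    . . . . . . .
    . . X . . . .
    . . X . . . .
    . . . . . . .
    . X . . . . .
    . . . . . . .
    . . . . . . .
    . . . . . . .
T1:
  2·area = 40  (B↔C swapped to make it positive)
  edge (10, 12)→(2, 8): d=(-8,-4) top-left  bias=+0
  edge (2, 8)→(8, 6): d=(6,-2) top-left  bias=+0
  edge (8, 6)→(10, 12): d=(2,6) right/bottom  bias=-1
    (3,1)@(7, 3): e=[60,-20,0] → .  [on edge]
    (5,2)@(11, 5): e=[60,0,-20] → .  [on edge]
    (2,3)@(5, 7): e=[20,0,20] → X  [on edge]
    (3,3)@(7, 7): e=[28,4,8] → X
    (4,3)@(9, 7): e=[36,8,-4] → .
    (2,4)@(5, 9): e=[4,12,24] → X
    (4,4)@(9, 9): e=[20,20,0] → .  [on edge]
    (2,5)@(5, 11): e=[-12,24,28] → .
    (3,5)@(7, 11): e=[-4,28,16] → .
    (4,5)@(9, 11): e=[4,32,4] → X
    (5,5)@(11, 11): e=[12,36,-8] → .
    (4,6)@(9, 13): e=[-12,44,8] → .
    (5,7)@(11, 15): e=[-20,60,0] → .  [on edge]
    (6,10)@(13, 21): e=[-60,100,0] → .  [on edge]
  covered (5 px):
    . . . . . . .
    . . . . . . .
    . . . . . . .
    . . X X . . .
    . . X X . . .
    . . . . X . .
    . . . . . . .
    . . . . . . .
    . . . . . . .
    . . . . . . .
    . . . . . . .
    . . . . . . .

Result: [[2,5],[2,6],[1,8]]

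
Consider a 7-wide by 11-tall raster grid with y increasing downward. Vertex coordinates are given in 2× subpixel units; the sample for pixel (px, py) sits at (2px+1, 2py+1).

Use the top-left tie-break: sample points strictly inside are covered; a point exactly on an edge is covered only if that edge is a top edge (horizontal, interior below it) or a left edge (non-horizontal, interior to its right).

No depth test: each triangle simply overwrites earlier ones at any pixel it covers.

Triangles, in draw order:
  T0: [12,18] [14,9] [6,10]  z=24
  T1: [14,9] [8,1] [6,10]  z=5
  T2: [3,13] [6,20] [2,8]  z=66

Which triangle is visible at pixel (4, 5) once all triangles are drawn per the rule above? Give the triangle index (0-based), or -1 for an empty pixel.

T0:
  2·area = 70  (B↔C swapped to make it positive)
  edge (12, 18)→(6, 10): d=(-6,-8) top-left  bias=+0
  edge (6, 10)→(14, 9): d=(8,-1) top-left  bias=+0
  edge (14, 9)→(12, 18): d=(-2,9) right/bottom  bias=-1
    (3,5)@(7, 11): e=[2,9,59] → X
    (4,5)@(9, 11): e=[18,11,41] → X
    (5,5)@(11, 11): e=[34,13,23] → X
    (6,5)@(13, 11): e=[50,15,5] → X
    (3,6)@(7, 13): e=[-10,25,55] → .
    (4,6)@(9, 13): e=[6,27,37] → X
    (4,7)@(9, 15): e=[-6,43,33] → .
    (5,7)@(11, 15): e=[10,45,15] → X
    (6,7)@(13, 15): e=[26,47,-3] → .
    (5,8)@(11, 17): e=[-2,61,11] → .
  covered (8 px):
    . . . . . . .
    . . . . . . .
    . . . . . . .
    . . . . . . .
    . . . . . . .
    . . . X X X X
    . . . . X X X
    . . . . . X .
    . . . . . . .
    . . . . . . .
    . . . . . . .
T1:
  2·area = 70  (B↔C swapped to make it positive)
  edge (14, 9)→(6, 10): d=(-8,1) right/bottom  bias=-1
  edge (6, 10)→(8, 1): d=(2,-9) top-left  bias=+0
  edge (8, 1)→(14, 9): d=(6,8) right/bottom  bias=-1
    (4,1)@(9, 3): e=[53,13,4] → X
    (5,1)@(11, 3): e=[51,31,-12] → .
    (4,2)@(9, 5): e=[37,17,16] → X
    (5,2)@(11, 5): e=[35,35,0] → .  [on edge]
    (3,3)@(7, 7): e=[23,3,44] → X
    (5,3)@(11, 7): e=[19,39,12] → X
    (6,3)@(13, 7): e=[17,57,-4] → .
    (3,4)@(7, 9): e=[7,7,56] → X
    (6,4)@(13, 9): e=[1,61,8] → X
    (3,5)@(7, 11): e=[-9,11,68] → .
    (4,5)@(9, 11): e=[-11,29,52] → .
    (5,5)@(11, 11): e=[-13,47,36] → .
  covered (9 px):
    . . . . . . .
    . . . . X . .
    . . . . X . .
    . . . X X X .
    . . . X X X X
    . . . . . . .
    . . . . . . .
    . . . . . . .
    . . . . . . .
    . . . . . . .
    . . . . . . .
T2:
  2·area = 8  (B↔C swapped to make it positive)
  edge (3, 13)→(2, 8): d=(-1,-5) top-left  bias=+0
  edge (2, 8)→(6, 20): d=(4,12) right/bottom  bias=-1
  edge (6, 20)→(3, 13): d=(-3,-7) top-left  bias=+0
    (0,1)@(1, 3): e=[0,-8,16] → .  [on edge]
    (0,2)@(1, 5): e=[-2,0,10] → .  [on edge]
    (1,5)@(3, 11): e=[2,0,6] → .  [on edge]
    (1,6)@(3, 13): e=[0,8,0] → X  [on edge]
    (2,6)@(5, 13): e=[10,-16,14] → .
    (1,7)@(3, 15): e=[-2,16,-6] → .
    (2,8)@(5, 17): e=[6,0,2] → .  [on edge]
  covered (1 px):
    . . . . . . .
    . . . . . . .
    . . . . . . .
    . . . . . . .
    . . . . . . .
    . . . . . . .
    . X . . . . .
    . . . . . . .
    . . . . . . .
    . . . . . . .
    . . . . . . .

Z-buffer (winner per pixel, '.' = empty):
  . . . . . . .
  . . . . 1 . .
  . . . . 1 . .
  . . . 1 1 1 .
  . . . 1 1 1 1
  . . . 0 0 0 0
  . 2 . . 0 0 0
  . . . . . 0 .
  . . . . . . .
  . . . . . . .
  . . . . . . .

Result: 0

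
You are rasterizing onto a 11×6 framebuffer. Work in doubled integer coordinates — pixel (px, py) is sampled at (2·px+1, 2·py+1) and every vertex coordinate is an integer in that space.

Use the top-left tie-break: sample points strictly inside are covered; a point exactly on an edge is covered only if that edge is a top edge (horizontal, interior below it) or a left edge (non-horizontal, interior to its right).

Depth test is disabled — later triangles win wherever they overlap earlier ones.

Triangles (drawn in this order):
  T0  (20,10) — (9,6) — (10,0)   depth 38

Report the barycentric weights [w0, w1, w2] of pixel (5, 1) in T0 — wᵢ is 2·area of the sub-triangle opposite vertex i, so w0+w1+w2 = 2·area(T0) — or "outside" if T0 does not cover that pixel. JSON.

T0:
  2·area = 70
  edge (20, 10)→(9, 6): d=(-11,-4) top-left  bias=+0
  edge (9, 6)→(10, 0): d=(1,-6) top-left  bias=+0
  edge (10, 0)→(20, 10): d=(10,10) right/bottom  bias=-1
    (5,0)@(11, 1): e=[63,7,0] → ·  [on edge]
    (5,1)@(11, 3): e=[41,9,20] → #
    (6,1)@(13, 3): e=[49,21,0] → ·  [on edge]
    (5,2)@(11, 5): e=[19,11,40] → #
    (6,2)@(13, 5): e=[27,23,20] → #
    (7,2)@(15, 5): e=[35,35,0] → ·  [on edge]
    (5,3)@(11, 7): e=[-3,13,60] → ·
    (6,3)@(13, 7): e=[5,25,40] → #
    (7,3)@(15, 7): e=[13,37,20] → #
    (8,3)@(17, 7): e=[21,49,0] → ·  [on edge]
    (6,4)@(13, 9): e=[-17,27,60] → ·
    (7,4)@(15, 9): e=[-9,39,40] → ·
    (9,4)@(19, 9): e=[7,63,0] → ·  [on edge]
    (10,5)@(21, 11): e=[-7,77,0] → ·  [on edge]
  covered (5 px):
    · · · · · · · · · · ·
    · · · · · # · · · · ·
    · · · · · # # · · · ·
    · · · · · · # # · · ·
    · · · · · · · · · · ·
    · · · · · · · · · · ·

Answer: [9,20,41]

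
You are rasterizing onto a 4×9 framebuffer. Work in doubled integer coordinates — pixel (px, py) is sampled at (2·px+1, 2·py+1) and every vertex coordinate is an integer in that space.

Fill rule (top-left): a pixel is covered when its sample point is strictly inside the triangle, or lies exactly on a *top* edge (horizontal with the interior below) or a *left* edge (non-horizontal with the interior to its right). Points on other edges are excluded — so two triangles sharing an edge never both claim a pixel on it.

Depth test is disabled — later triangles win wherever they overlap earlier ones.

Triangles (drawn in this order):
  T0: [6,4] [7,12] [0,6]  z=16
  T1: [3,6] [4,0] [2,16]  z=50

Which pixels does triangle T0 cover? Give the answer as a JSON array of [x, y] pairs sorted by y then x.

T0:
  2·area = 50
  edge (6, 4)→(7, 12): d=(1,8) right/bottom  bias=-1
  edge (7, 12)→(0, 6): d=(-7,-6) top-left  bias=+0
  edge (0, 6)→(6, 4): d=(6,-2) top-left  bias=+0
    (1,2)@(3, 5): e=[25,25,0] → #  [on edge]
    (2,2)@(5, 5): e=[9,37,4] → #
    (3,2)@(7, 5): e=[-7,49,8] → ·
    (1,3)@(3, 7): e=[27,11,12] → #
    (3,3)@(7, 7): e=[-5,35,20] → ·
    (1,4)@(3, 9): e=[29,-3,24] → ·
    (2,4)@(5, 9): e=[13,9,28] → #
    (3,4)@(7, 9): e=[-3,21,32] → ·
    (2,5)@(5, 11): e=[15,-5,40] → ·
  covered (5 px):
    · · · ·
    · · · ·
    · # # ·
    · # # ·
    · · # ·
    · · · ·
    · · · ·
    · · · ·
    · · · ·
T1:
  2·area = 4
  edge (3, 6)→(4, 0): d=(1,-6) top-left  bias=+0
  edge (4, 0)→(2, 16): d=(-2,16) right/bottom  bias=-1
  edge (2, 16)→(3, 6): d=(1,-10) top-left  bias=+0
    (1,3)@(3, 7): e=[1,2,1] → #
    (2,3)@(5, 7): e=[13,-30,21] → ·
    (1,4)@(3, 9): e=[3,-2,3] → ·
  covered (1 px):
    · · · ·
    · · · ·
    · · · ·
    · # · ·
    · · · ·
    · · · ·
    · · · ·
    · · · ·
    · · · ·

Answer: [[1,2],[2,2],[1,3],[2,3],[2,4]]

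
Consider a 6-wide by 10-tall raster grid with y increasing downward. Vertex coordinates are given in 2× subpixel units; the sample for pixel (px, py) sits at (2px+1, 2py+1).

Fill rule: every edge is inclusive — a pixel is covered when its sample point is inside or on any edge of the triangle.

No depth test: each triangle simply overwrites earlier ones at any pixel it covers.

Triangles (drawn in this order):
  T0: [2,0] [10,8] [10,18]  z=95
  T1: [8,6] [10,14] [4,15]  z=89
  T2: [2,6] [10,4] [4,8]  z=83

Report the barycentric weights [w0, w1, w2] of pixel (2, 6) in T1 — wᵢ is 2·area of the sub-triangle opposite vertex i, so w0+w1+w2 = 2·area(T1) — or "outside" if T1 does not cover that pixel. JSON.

T0:
  2·area = 80
  edge (2, 0)→(10, 8): d=(8,8) inclusive
  edge (10, 8)→(10, 18): d=(0,10) inclusive
  edge (10, 18)→(2, 0): d=(-8,-18) inclusive
    (1,0)@(3, 1): e=[0,70,10] → █  [on edge]
    (2,0)@(5, 1): e=[-16,50,46] → ·
    (1,1)@(3, 3): e=[16,70,-6] → ·
    (2,1)@(5, 3): e=[0,50,30] → █  [on edge]
    (3,1)@(7, 3): e=[-16,30,66] → ·
    (2,2)@(5, 5): e=[16,50,14] → █
    (3,2)@(7, 5): e=[0,30,50] → █  [on edge]
    (4,2)@(9, 5): e=[-16,10,86] → ·
    (2,3)@(5, 7): e=[32,50,-2] → ·
    (3,3)@(7, 7): e=[16,30,34] → █
    (4,3)@(9, 7): e=[0,10,70] → █  [on edge]
    (5,3)@(11, 7): e=[-16,-10,106] → ·
    (5,4)@(11, 9): e=[0,-10,90] → ·  [on edge]
  covered (12 px):
    · █ · · · ·
    · · █ · · ·
    · · █ █ · ·
    · · · █ █ ·
    · · · █ █ ·
    · · · █ █ ·
    · · · · █ ·
    · · · · █ ·
    · · · · · ·
    · · · · · ·
T1:
  2·area = 50
  edge (8, 6)→(10, 14): d=(2,8) inclusive
  edge (10, 14)→(4, 15): d=(-6,1) inclusive
  edge (4, 15)→(8, 6): d=(4,-9) inclusive
    (3,4)@(7, 9): e=[14,33,3] → █
    (4,4)@(9, 9): e=[-2,31,21] → ·
    (3,5)@(7, 11): e=[18,21,11] → █
    (4,5)@(9, 11): e=[2,19,29] → █
    (5,5)@(11, 11): e=[-14,17,47] → ·
    (2,6)@(5, 13): e=[38,11,1] → █
    (5,6)@(11, 13): e=[-10,5,55] → ·
    (2,7)@(5, 15): e=[42,-1,9] → ·
    (3,7)@(7, 15): e=[26,-3,27] → ·
    (4,7)@(9, 15): e=[10,-5,45] → ·
  covered (6 px):
    · · · · · ·
    · · · · · ·
    · · · · · ·
    · · · · · ·
    · · · █ · ·
    · · · █ █ ·
    · · █ █ █ ·
    · · · · · ·
    · · · · · ·
    · · · · · ·
T2:
  2·area = 20
  edge (2, 6)→(10, 4): d=(8,-2) inclusive
  edge (10, 4)→(4, 8): d=(-6,4) inclusive
  edge (4, 8)→(2, 6): d=(-2,-2) inclusive
    (0,2)@(1, 5): e=[-10,30,0] → ·  [on edge]
    (3,2)@(7, 5): e=[2,6,12] → █
    (4,2)@(9, 5): e=[6,-2,16] → ·
    (1,3)@(3, 7): e=[10,10,0] → █  [on edge]
    (2,3)@(5, 7): e=[14,2,4] → █
    (3,3)@(7, 7): e=[18,-6,8] → ·
    (1,4)@(3, 9): e=[26,-2,-4] → ·
    (2,4)@(5, 9): e=[30,-10,0] → ·  [on edge]
    (3,5)@(7, 11): e=[50,-30,0] → ·  [on edge]
    (4,6)@(9, 13): e=[70,-50,0] → ·  [on edge]
    (5,7)@(11, 15): e=[90,-70,0] → ·  [on edge]
  covered (3 px):
    · · · · · ·
    · · · · · ·
    · · · █ · ·
    · █ █ · · ·
    · · · · · ·
    · · · · · ·
    · · · · · ·
    · · · · · ·
    · · · · · ·
    · · · · · ·

Answer: [11,1,38]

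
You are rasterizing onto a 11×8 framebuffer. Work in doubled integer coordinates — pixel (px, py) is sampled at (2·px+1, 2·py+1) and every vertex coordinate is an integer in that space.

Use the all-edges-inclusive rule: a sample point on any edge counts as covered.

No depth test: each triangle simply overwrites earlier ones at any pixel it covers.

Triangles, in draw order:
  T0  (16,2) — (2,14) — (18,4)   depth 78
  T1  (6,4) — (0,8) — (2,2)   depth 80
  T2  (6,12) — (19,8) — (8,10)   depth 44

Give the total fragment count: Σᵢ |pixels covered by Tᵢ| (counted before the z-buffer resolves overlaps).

T0:
  2·area = 52  (B↔C swapped to make it positive)
  edge (16, 2)→(18, 4): d=(2,2) inclusive
  edge (18, 4)→(2, 14): d=(-16,10) inclusive
  edge (2, 14)→(16, 2): d=(14,-12) inclusive
    (7,0)@(15, 1): e=[0,78,-26] → ·  [on edge]
    (7,1)@(15, 3): e=[4,46,2] → █
    (8,1)@(17, 3): e=[0,26,26] → █  [on edge]
    (9,1)@(19, 3): e=[-4,6,50] → ·
    (6,2)@(13, 5): e=[12,34,6] → █
    (8,2)@(17, 5): e=[4,-6,54] → ·
    (9,2)@(19, 5): e=[0,-26,78] → ·  [on edge]
    (5,3)@(11, 7): e=[20,22,10] → █
    (7,3)@(15, 7): e=[12,-18,58] → ·
    (10,3)@(21, 7): e=[0,-78,130] → ·  [on edge]
    (4,4)@(9, 9): e=[28,10,14] → █
    (5,4)@(11, 9): e=[24,-10,38] → ·
  covered (7 px):
    · · · · · · · · · · ·
    · · · · · · · █ █ · ·
    · · · · · · █ █ · · ·
    · · · · · █ █ · · · ·
    · · · · █ · · · · · ·
    · · · · · · · · · · ·
    · · · · · · · · · · ·
    · · · · · · · · · · ·
T1:
  2·area = 28
  edge (6, 4)→(0, 8): d=(-6,4) inclusive
  edge (0, 8)→(2, 2): d=(2,-6) inclusive
  edge (2, 2)→(6, 4): d=(4,2) inclusive
    (1,1)@(3, 3): e=[18,8,2] → █
    (2,1)@(5, 3): e=[10,20,-2] → ·
    (0,2)@(1, 5): e=[14,0,14] → █  [on edge]
    (2,2)@(5, 5): e=[-2,24,6] → ·
    (0,3)@(1, 7): e=[2,4,22] → █
    (1,3)@(3, 7): e=[-6,16,18] → ·
    (0,4)@(1, 9): e=[-10,8,30] → ·
  covered (4 px):
    · · · · · · · · · · ·
    · █ · · · · · · · · ·
    █ █ · · · · · · · · ·
    █ · · · · · · · · · ·
    · · · · · · · · · · ·
    · · · · · · · · · · ·
    · · · · · · · · · · ·
    · · · · · · · · · · ·
T2:
  2·area = 18  (B↔C swapped to make it positive)
  edge (6, 12)→(8, 10): d=(2,-2) inclusive
  edge (8, 10)→(19, 8): d=(11,-2) inclusive
  edge (19, 8)→(6, 12): d=(-13,4) inclusive
    (8,0)@(17, 1): e=[0,-81,99] → ·  [on edge]
    (7,1)@(15, 3): e=[0,-63,81] → ·  [on edge]
    (6,2)@(13, 5): e=[0,-45,63] → ·  [on edge]
    (5,3)@(11, 7): e=[0,-27,45] → ·  [on edge]
    (4,4)@(9, 9): e=[0,-9,27] → ·  [on edge]
    (7,4)@(15, 9): e=[12,3,3] → █
    (8,4)@(17, 9): e=[16,7,-5] → ·
    (3,5)@(7, 11): e=[0,9,9] → █  [on edge]
    (4,5)@(9, 11): e=[4,13,1] → █
    (5,5)@(11, 11): e=[8,17,-7] → ·
    (7,5)@(15, 11): e=[16,25,-23] → ·
    (2,6)@(5, 13): e=[0,27,-9] → ·  [on edge]
    (1,7)@(3, 15): e=[0,45,-27] → ·  [on edge]
  covered (3 px):
    · · · · · · · · · · ·
    · · · · · · · · · · ·
    · · · · · · · · · · ·
    · · · · · · · · · · ·
    · · · · · · · █ · · ·
    · · · █ █ · · · · · ·
    · · · · · · · · · · ·
    · · · · · · · · · · ·

Final: 14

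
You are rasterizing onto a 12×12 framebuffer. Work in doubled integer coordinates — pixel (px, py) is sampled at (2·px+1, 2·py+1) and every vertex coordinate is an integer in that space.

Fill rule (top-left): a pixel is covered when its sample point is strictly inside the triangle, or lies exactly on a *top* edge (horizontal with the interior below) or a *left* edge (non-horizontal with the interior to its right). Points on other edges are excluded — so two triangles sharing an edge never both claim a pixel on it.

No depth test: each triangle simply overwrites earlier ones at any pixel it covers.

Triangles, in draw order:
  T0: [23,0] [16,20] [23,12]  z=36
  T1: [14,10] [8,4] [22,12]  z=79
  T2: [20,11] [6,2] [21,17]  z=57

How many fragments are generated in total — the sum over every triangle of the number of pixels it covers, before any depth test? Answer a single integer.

T0:
  2·area = 84  (B↔C swapped to make it positive)
  edge (23, 0)→(23, 12): d=(0,12) right/bottom  bias=-1
  edge (23, 12)→(16, 20): d=(-7,8) right/bottom  bias=-1
  edge (16, 20)→(23, 0): d=(7,-20) top-left  bias=+0
    (11,0)@(23, 1): e=[0,77,7] → ·  [on edge]
    (11,1)@(23, 3): e=[0,63,21] → ·  [on edge]
    (11,2)@(23, 5): e=[0,49,35] → ·  [on edge]
    (10,3)@(21, 7): e=[24,51,9] → █
    (11,3)@(23, 7): e=[0,35,49] → ·  [on edge]
    (10,4)@(21, 9): e=[24,37,23] → █
    (11,4)@(23, 9): e=[0,21,63] → ·  [on edge]
    (10,5)@(21, 11): e=[24,23,37] → █
    (11,5)@(23, 11): e=[0,7,77] → ·  [on edge]
    (9,6)@(19, 13): e=[48,25,11] → █
    (11,6)@(23, 13): e=[0,-7,91] → ·  [on edge]
    (9,7)@(19, 15): e=[48,11,25] → █
    (11,7)@(23, 15): e=[0,-21,105] → ·  [on edge]
    (11,8)@(23, 17): e=[0,-35,119] → ·  [on edge]
    (11,9)@(23, 19): e=[0,-49,133] → ·  [on edge]
    (11,10)@(23, 21): e=[0,-63,147] → ·  [on edge]
    (11,11)@(23, 23): e=[0,-77,161] → ·  [on edge]
  covered (6 px):
    · · · · · · · · · · · ·
    · · · · · · · · · · · ·
    · · · · · · · · · · · ·
    · · · · · · · · · · █ ·
    · · · · · · · · · · █ ·
    · · · · · · · · · · █ ·
    · · · · · · · · · █ █ ·
    · · · · · · · · · █ · ·
    · · · · · · · · · · · ·
    · · · · · · · · · · · ·
    · · · · · · · · · · · ·
    · · · · · · · · · · · ·
T1:
  2·area = 36
  edge (14, 10)→(8, 4): d=(-6,-6) top-left  bias=+0
  edge (8, 4)→(22, 12): d=(14,8) right/bottom  bias=-1
  edge (22, 12)→(14, 10): d=(-8,-2) top-left  bias=+0
    (2,0)@(5, 1): e=[0,-18,54] → ·  [on edge]
    (3,1)@(7, 3): e=[0,-6,42] → ·  [on edge]
    (4,2)@(9, 5): e=[0,6,30] → █  [on edge]
    (5,2)@(11, 5): e=[12,-10,34] → ·
    (4,3)@(9, 7): e=[-12,34,14] → ·
    (5,3)@(11, 7): e=[0,18,18] → █  [on edge]
    (6,3)@(13, 7): e=[12,2,22] → █
    (7,3)@(15, 7): e=[24,-14,26] → ·
    (5,4)@(11, 9): e=[-12,46,2] → ·
    (6,4)@(13, 9): e=[0,30,6] → █  [on edge]
    (7,4)@(15, 9): e=[12,14,10] → █
    (8,4)@(17, 9): e=[24,-2,14] → ·
    (7,5)@(15, 11): e=[0,42,-6] → ·  [on edge]
    (8,6)@(17, 13): e=[0,54,-18] → ·  [on edge]
    (9,7)@(19, 15): e=[0,66,-30] → ·  [on edge]
    (10,8)@(21, 17): e=[0,78,-42] → ·  [on edge]
    (11,9)@(23, 19): e=[0,90,-54] → ·  [on edge]
  covered (6 px):
    · · · · · · · · · · · ·
    · · · · · · · · · · · ·
    · · · · █ · · · · · · ·
    · · · · · █ █ · · · · ·
    · · · · · · █ █ · · · ·
    · · · · · · · · · █ · ·
    · · · · · · · · · · · ·
    · · · · · · · · · · · ·
    · · · · · · · · · · · ·
    · · · · · · · · · · · ·
    · · · · · · · · · · · ·
    · · · · · · · · · · · ·
T2:
  2·area = 75  (B↔C swapped to make it positive)
  edge (20, 11)→(21, 17): d=(1,6) right/bottom  bias=-1
  edge (21, 17)→(6, 2): d=(-15,-15) top-left  bias=+0
  edge (6, 2)→(20, 11): d=(14,9) right/bottom  bias=-1
    (2,0)@(5, 1): e=[80,0,-5] → ·  [on edge]
    (3,1)@(7, 3): e=[70,0,5] → █  [on edge]
    (4,1)@(9, 3): e=[58,30,-13] → ·
    (3,2)@(7, 5): e=[72,-30,33] → ·
    (4,2)@(9, 5): e=[60,0,15] → █  [on edge]
    (5,2)@(11, 5): e=[48,30,-3] → ·
    (9,2)@(19, 5): e=[0,150,-75] → ·  [on edge]
    (4,3)@(9, 7): e=[62,-30,43] → ·
    (5,3)@(11, 7): e=[50,0,25] → █  [on edge]
    (6,3)@(13, 7): e=[38,30,7] → █
    (7,3)@(15, 7): e=[26,60,-11] → ·
    (5,4)@(11, 9): e=[52,-30,53] → ·
    (6,4)@(13, 9): e=[40,0,35] → █  [on edge]
    (7,5)@(15, 11): e=[30,0,45] → █  [on edge]
    (8,6)@(17, 13): e=[20,0,55] → █  [on edge]
    (9,7)@(19, 15): e=[10,0,65] → █  [on edge]
    (10,8)@(21, 17): e=[0,0,75] → ·  [on edge]
    (11,9)@(23, 19): e=[-10,0,85] → ·  [on edge]
  covered (12 px):
    · · · · · · · · · · · ·
    · · · █ · · · · · · · ·
    · · · · █ · · · · · · ·
    · · · · · █ █ · · · · ·
    · · · · · · █ █ · · · ·
    · · · · · · · █ █ █ · ·
    · · · · · · · · █ █ · ·
    · · · · · · · · · █ · ·
    · · · · · · · · · · · ·
    · · · · · · · · · · · ·
    · · · · · · · · · · · ·
    · · · · · · · · · · · ·

Result: 24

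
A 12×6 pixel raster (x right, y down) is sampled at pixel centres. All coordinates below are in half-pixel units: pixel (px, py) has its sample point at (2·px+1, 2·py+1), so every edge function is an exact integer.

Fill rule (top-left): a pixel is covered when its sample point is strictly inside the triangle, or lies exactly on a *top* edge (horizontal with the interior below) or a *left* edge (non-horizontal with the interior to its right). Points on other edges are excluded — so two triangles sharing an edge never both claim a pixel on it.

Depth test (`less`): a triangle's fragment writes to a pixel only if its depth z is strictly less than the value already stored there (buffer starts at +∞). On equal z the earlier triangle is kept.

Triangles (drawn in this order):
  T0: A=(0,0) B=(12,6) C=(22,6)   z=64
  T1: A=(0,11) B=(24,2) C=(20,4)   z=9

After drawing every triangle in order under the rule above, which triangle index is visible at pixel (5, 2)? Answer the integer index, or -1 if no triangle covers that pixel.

T0:
  2·area = 60  (B↔C swapped to make it positive)
  edge (0, 0)→(22, 6): d=(22,6) right/bottom  bias=-1
  edge (22, 6)→(12, 6): d=(-10,0) right/bottom  bias=-1
  edge (12, 6)→(0, 0): d=(-12,-6) top-left  bias=+0
    (1,0)@(3, 1): e=[4,50,6] → #
    (2,0)@(5, 1): e=[-8,50,18] → ·
    (1,1)@(3, 3): e=[48,30,-18] → ·
    (3,1)@(7, 3): e=[24,30,6] → #
    (4,1)@(9, 3): e=[12,30,18] → #
    (5,1)@(11, 3): e=[0,30,30] → ·  [on edge]
    (3,2)@(7, 5): e=[68,10,-18] → ·
    (4,2)@(9, 5): e=[56,10,-6] → ·
    (5,2)@(11, 5): e=[44,10,6] → #
    (6,2)@(13, 5): e=[32,10,18] → #
    (7,2)@(15, 5): e=[20,10,30] → #
    (8,2)@(17, 5): e=[8,10,42] → #
  covered (7 px):
    · # · · · · · · · · · ·
    · · · # # · · · · · · ·
    · · · · · # # # # · · ·
    · · · · · · · · · · · ·
    · · · · · · · · · · · ·
    · · · · · · · · · · · ·
T1:
  2·area = 12
  edge (0, 11)→(24, 2): d=(24,-9) top-left  bias=+0
  edge (24, 2)→(20, 4): d=(-4,2) right/bottom  bias=-1
  edge (20, 4)→(0, 11): d=(-20,7) right/bottom  bias=-1
    (8,2)@(17, 5): e=[9,2,1] → #
    (9,2)@(19, 5): e=[27,-2,-13] → ·
    (5,3)@(11, 7): e=[3,6,3] → #
    (6,3)@(13, 7): e=[21,2,-11] → ·
    (8,3)@(17, 7): e=[57,-6,-39] → ·
    (5,4)@(11, 9): e=[51,-2,-37] → ·
  covered (2 px):
    · · · · · · · · · · · ·
    · · · · · · · · · · · ·
    · · · · · · · · # · · ·
    · · · · · # · · · · · ·
    · · · · · · · · · · · ·
    · · · · · · · · · · · ·

Z-buffer (winner per pixel, '.' = empty):
  . 0 . . . . . . . . . .
  . . . 0 0 . . . . . . .
  . . . . . 0 0 0 1 . . .
  . . . . . 1 . . . . . .
  . . . . . . . . . . . .
  . . . . . . . . . . . .

Final: 0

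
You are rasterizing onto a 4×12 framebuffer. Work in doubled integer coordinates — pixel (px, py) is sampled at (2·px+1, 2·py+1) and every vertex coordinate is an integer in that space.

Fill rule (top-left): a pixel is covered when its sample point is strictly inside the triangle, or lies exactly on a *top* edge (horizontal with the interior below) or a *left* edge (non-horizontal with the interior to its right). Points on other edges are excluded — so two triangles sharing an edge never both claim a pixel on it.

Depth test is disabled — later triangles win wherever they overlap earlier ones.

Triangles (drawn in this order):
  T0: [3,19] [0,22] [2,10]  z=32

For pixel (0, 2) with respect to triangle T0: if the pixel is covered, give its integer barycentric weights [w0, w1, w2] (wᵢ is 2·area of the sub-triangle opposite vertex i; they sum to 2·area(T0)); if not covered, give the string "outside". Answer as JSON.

T0:
  2·area = 30
  edge (3, 19)→(0, 22): d=(-3,3) right/bottom  bias=-1
  edge (0, 22)→(2, 10): d=(2,-12) top-left  bias=+0
  edge (2, 10)→(3, 19): d=(1,9) right/bottom  bias=-1
    (0,0)@(1, 1): e=[60,-30,0] → ·  [on edge]
    (3,7)@(7, 15): e=[0,70,-40] → ·  [on edge]
    (0,8)@(1, 17): e=[12,2,16] → █
    (1,8)@(3, 17): e=[6,26,-2] → ·
    (2,8)@(5, 17): e=[0,50,-20] → ·  [on edge]
    (0,9)@(1, 19): e=[6,6,18] → █
    (1,9)@(3, 19): e=[0,30,0] → ·  [on edge]
    (0,10)@(1, 21): e=[0,10,20] → ·  [on edge]
  covered (2 px):
    · · · ·
    · · · ·
    · · · ·
    · · · ·
    · · · ·
    · · · ·
    · · · ·
    · · · ·
    █ · · ·
    █ · · ·
    · · · ·
    · · · ·

Result: "outside"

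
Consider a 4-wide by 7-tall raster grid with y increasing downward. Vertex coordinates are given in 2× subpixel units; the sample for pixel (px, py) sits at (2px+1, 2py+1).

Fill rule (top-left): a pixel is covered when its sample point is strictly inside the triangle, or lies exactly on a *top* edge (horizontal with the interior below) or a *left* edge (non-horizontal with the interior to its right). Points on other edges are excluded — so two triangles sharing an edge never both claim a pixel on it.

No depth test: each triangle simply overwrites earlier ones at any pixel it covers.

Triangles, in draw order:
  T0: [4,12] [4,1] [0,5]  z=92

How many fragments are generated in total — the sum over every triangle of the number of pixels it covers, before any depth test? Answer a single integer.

T0:
  2·area = 44  (B↔C swapped to make it positive)
  edge (4, 12)→(0, 5): d=(-4,-7) top-left  bias=+0
  edge (0, 5)→(4, 1): d=(4,-4) top-left  bias=+0
  edge (4, 1)→(4, 12): d=(0,11) right/bottom  bias=-1
    (1,1)@(3, 3): e=[29,4,11] → █
    (2,1)@(5, 3): e=[43,12,-11] → ·
    (0,2)@(1, 5): e=[7,4,33] → █
    (2,2)@(5, 5): e=[35,20,-11] → ·
    (0,3)@(1, 7): e=[-1,12,33] → ·
    (1,3)@(3, 7): e=[13,20,11] → █
    (2,3)@(5, 7): e=[27,28,-11] → ·
    (1,4)@(3, 9): e=[5,28,11] → █
    (2,4)@(5, 9): e=[19,36,-11] → ·
    (1,5)@(3, 11): e=[-3,36,11] → ·
  covered (5 px):
    · · · ·
    · █ · ·
    █ █ · ·
    · █ · ·
    · █ · ·
    · · · ·
    · · · ·

Answer: 5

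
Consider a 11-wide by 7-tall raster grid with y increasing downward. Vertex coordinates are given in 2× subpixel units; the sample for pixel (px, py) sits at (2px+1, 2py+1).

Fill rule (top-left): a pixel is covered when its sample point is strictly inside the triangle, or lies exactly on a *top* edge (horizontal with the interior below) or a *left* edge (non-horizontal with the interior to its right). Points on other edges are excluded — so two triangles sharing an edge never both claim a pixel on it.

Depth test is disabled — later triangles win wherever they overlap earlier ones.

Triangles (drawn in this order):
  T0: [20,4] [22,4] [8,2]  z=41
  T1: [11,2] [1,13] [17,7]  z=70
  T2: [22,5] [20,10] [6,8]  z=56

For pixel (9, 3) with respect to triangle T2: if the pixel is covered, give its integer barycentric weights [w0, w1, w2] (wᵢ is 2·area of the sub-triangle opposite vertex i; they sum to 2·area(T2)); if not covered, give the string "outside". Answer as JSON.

T0:
  2·area = 4  (B↔C swapped to make it positive)
  edge (20, 4)→(8, 2): d=(-12,-2) top-left  bias=+0
  edge (8, 2)→(22, 4): d=(14,2) right/bottom  bias=-1
  edge (22, 4)→(20, 4): d=(-2,0) right/bottom  bias=-1
    (0,0)@(1, 1): e=[-2,0,6] → ·  [on edge]
    (7,1)@(15, 3): e=[2,0,2] → ·  [on edge]
  covered (0 px):
    · · · · · · · · · · ·
    · · · · · · · · · · ·
    · · · · · · · · · · ·
    · · · · · · · · · · ·
    · · · · · · · · · · ·
    · · · · · · · · · · ·
    · · · · · · · · · · ·
T1:
  2·area = 116  (B↔C swapped to make it positive)
  edge (11, 2)→(17, 7): d=(6,5) right/bottom  bias=-1
  edge (17, 7)→(1, 13): d=(-16,6) right/bottom  bias=-1
  edge (1, 13)→(11, 2): d=(10,-11) top-left  bias=+0
    (5,1)@(11, 3): e=[6,100,10] → #
    (6,1)@(13, 3): e=[-4,88,32] → ·
    (4,2)@(9, 5): e=[28,80,8] → #
    (6,2)@(13, 5): e=[8,56,52] → #
    (7,2)@(15, 5): e=[-2,44,74] → ·
    (3,3)@(7, 7): e=[50,60,6] → #
    (7,3)@(15, 7): e=[10,12,94] → #
    (8,3)@(17, 7): e=[0,0,116] → ·  [on edge]
    (2,4)@(5, 9): e=[72,40,4] → #
    (6,4)@(13, 9): e=[32,-8,92] → ·
    (7,4)@(15, 9): e=[22,-20,114] → ·
    (1,5)@(3, 11): e=[94,20,2] → #
    (0,6)@(1, 13): e=[116,0,0] → ·  [on edge]
  covered (15 px):
    · · · · · · · · · · ·
    · · · · · # · · · · ·
    · · · · # # # · · · ·
    · · · # # # # # · · ·
    · · # # # # · · · · ·
    · # # · · · · · · · ·
    · · · · · · · · · · ·
T2:
  2·area = 74
  edge (22, 5)→(20, 10): d=(-2,5) right/bottom  bias=-1
  edge (20, 10)→(6, 8): d=(-14,-2) top-left  bias=+0
  edge (6, 8)→(22, 5): d=(16,-3) top-left  bias=+0
    (6,3)@(13, 7): e=[41,28,5] → #
    (7,3)@(15, 7): e=[31,32,11] → #
    (8,3)@(17, 7): e=[21,36,17] → #
    (9,3)@(19, 7): e=[11,40,23] → #
    (10,3)@(21, 7): e=[1,44,29] → #
    (6,4)@(13, 9): e=[37,0,37] → #  [on edge]
    (10,4)@(21, 9): e=[-3,16,61] → ·
    (6,5)@(13, 11): e=[33,-28,69] → ·
    (7,5)@(15, 11): e=[23,-24,75] → ·
    (8,5)@(17, 11): e=[13,-20,81] → ·
    (9,5)@(19, 11): e=[3,-16,87] → ·
  covered (9 px):
    · · · · · · · · · · ·
    · · · · · · · · · · ·
    · · · · · · · · · · ·
    · · · · · · # # # # #
    · · · · · · # # # # ·
    · · · · · · · · · · ·
    · · · · · · · · · · ·

Answer: [40,23,11]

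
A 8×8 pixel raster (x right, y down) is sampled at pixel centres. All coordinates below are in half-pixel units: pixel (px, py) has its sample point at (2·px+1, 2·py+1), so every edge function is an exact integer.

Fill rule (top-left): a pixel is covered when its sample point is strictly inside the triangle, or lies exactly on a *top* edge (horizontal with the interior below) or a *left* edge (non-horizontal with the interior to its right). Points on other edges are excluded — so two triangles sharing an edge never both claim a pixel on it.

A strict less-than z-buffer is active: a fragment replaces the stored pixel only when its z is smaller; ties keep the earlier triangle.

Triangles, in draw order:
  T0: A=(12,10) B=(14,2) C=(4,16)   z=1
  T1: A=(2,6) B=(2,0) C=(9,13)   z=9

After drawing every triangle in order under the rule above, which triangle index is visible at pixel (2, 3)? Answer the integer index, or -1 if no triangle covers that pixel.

T0:
  2·area = 52  (B↔C swapped to make it positive)
  edge (12, 10)→(4, 16): d=(-8,6) right/bottom  bias=-1
  edge (4, 16)→(14, 2): d=(10,-14) top-left  bias=+0
  edge (14, 2)→(12, 10): d=(-2,8) right/bottom  bias=-1
    (6,2)@(13, 5): e=[34,16,2] → #
    (7,2)@(15, 5): e=[22,44,-14] → ·
    (5,3)@(11, 7): e=[30,8,14] → #
    (6,3)@(13, 7): e=[18,36,-2] → ·
    (4,4)@(9, 9): e=[26,0,26] → #  [on edge]
    (6,4)@(13, 9): e=[2,56,-6] → ·
    (4,5)@(9, 11): e=[10,20,22] → #
    (5,5)@(11, 11): e=[-2,48,6] → ·
    (3,6)@(7, 13): e=[6,12,34] → #
    (4,6)@(9, 13): e=[-6,40,18] → ·
    (2,7)@(5, 15): e=[2,4,46] → #
    (3,7)@(7, 15): e=[-10,32,30] → ·
  covered (7 px):
    · · · · · · · ·
    · · · · · · · ·
    · · · · · · # ·
    · · · · · # · ·
    · · · · # # · ·
    · · · · # · · ·
    · · · # · · · ·
    · · # · · · · ·
T1:
  2·area = 42
  edge (2, 6)→(2, 0): d=(0,-6) top-left  bias=+0
  edge (2, 0)→(9, 13): d=(7,13) right/bottom  bias=-1
  edge (9, 13)→(2, 6): d=(-7,-7) top-left  bias=+0
    (1,1)@(3, 3): e=[6,8,28] → #
    (2,1)@(5, 3): e=[18,-18,42] → ·
    (0,2)@(1, 5): e=[-6,48,0] → ·  [on edge]
    (1,2)@(3, 5): e=[6,22,14] → #
    (2,2)@(5, 5): e=[18,-4,28] → ·
    (1,3)@(3, 7): e=[6,36,0] → #  [on edge]
    (2,3)@(5, 7): e=[18,10,14] → #
    (3,3)@(7, 7): e=[30,-16,28] → ·
    (1,4)@(3, 9): e=[6,50,-14] → ·
    (2,4)@(5, 9): e=[18,24,0] → #  [on edge]
    (3,4)@(7, 9): e=[30,-2,14] → ·
    (2,5)@(5, 11): e=[18,38,-14] → ·
    (3,5)@(7, 11): e=[30,12,0] → #  [on edge]
    (4,6)@(9, 13): e=[42,0,0] → ·  [on edge]
    (5,7)@(11, 15): e=[54,-12,0] → ·  [on edge]
  covered (6 px):
    · · · · · · · ·
    · # · · · · · ·
    · # · · · · · ·
    · # # · · · · ·
    · · # · · · · ·
    · · · # · · · ·
    · · · · · · · ·
    · · · · · · · ·

Z-buffer (winner per pixel, '.' = empty):
  . . . . . . . .
  . 1 . . . . . .
  . 1 . . . . 0 .
  . 1 1 . . 0 . .
  . . 1 . 0 0 . .
  . . . 1 0 . . .
  . . . 0 . . . .
  . . 0 . . . . .

Final: 1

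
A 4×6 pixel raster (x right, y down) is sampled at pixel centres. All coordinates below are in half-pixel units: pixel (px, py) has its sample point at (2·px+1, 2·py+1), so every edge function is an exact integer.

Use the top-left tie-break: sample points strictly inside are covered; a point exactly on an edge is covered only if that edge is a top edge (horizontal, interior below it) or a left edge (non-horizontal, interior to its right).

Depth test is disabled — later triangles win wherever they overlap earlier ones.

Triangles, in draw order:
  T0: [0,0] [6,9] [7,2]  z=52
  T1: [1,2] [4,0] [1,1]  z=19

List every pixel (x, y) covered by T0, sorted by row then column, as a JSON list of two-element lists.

T0:
  2·area = 51  (B↔C swapped to make it positive)
  edge (0, 0)→(7, 2): d=(7,2) right/bottom  bias=-1
  edge (7, 2)→(6, 9): d=(-1,7) right/bottom  bias=-1
  edge (6, 9)→(0, 0): d=(-6,-9) top-left  bias=+0
    (0,0)@(1, 1): e=[5,43,3] → X
    (1,0)@(3, 1): e=[1,29,21] → X
    (2,0)@(5, 1): e=[-3,15,39] → .
    (0,1)@(1, 3): e=[19,41,-9] → .
    (1,1)@(3, 3): e=[15,27,9] → X
    (2,1)@(5, 3): e=[11,13,27] → X
    (3,1)@(7, 3): e=[7,-1,45] → .
    (1,2)@(3, 5): e=[29,25,-3] → .
    (2,2)@(5, 5): e=[25,11,15] → X
    (3,2)@(7, 5): e=[21,-3,33] → .
    (2,3)@(5, 7): e=[39,9,3] → X
    (3,3)@(7, 7): e=[35,-5,21] → .
  covered (6 px):
    X X . .
    . X X .
    . . X .
    . . X .
    . . . .
    . . . .
T1:
  2·area = 3  (B↔C swapped to make it positive)
  edge (1, 2)→(1, 1): d=(0,-1) top-left  bias=+0
  edge (1, 1)→(4, 0): d=(3,-1) top-left  bias=+0
  edge (4, 0)→(1, 2): d=(-3,2) right/bottom  bias=-1
    (0,0)@(1, 1): e=[0,0,3] → X  [on edge]
    (1,0)@(3, 1): e=[2,2,-1] → .
    (0,1)@(1, 3): e=[0,6,-3] → .  [on edge]
    (0,2)@(1, 5): e=[0,12,-9] → .  [on edge]
    (0,3)@(1, 7): e=[0,18,-15] → .  [on edge]
    (0,4)@(1, 9): e=[0,24,-21] → .  [on edge]
    (0,5)@(1, 11): e=[0,30,-27] → .  [on edge]
  covered (1 px):
    X . . .
    . . . .
    . . . .
    . . . .
    . . . .
    . . . .

Final: [[0,0],[1,0],[1,1],[2,1],[2,2],[2,3]]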